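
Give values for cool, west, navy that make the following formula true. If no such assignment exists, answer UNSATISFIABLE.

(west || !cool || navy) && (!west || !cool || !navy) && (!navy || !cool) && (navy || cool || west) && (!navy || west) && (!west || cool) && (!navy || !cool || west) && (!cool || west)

cool=true,  west=true,  navy=false

Case navy = false:
Case west = true:
Unit clause (cool) forces cool = true.
This assignment satisfies each clause.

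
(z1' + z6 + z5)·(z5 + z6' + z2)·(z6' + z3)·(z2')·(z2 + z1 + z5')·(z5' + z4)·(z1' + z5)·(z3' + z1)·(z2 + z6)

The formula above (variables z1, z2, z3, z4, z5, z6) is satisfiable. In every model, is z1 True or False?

Suppose z1 = 0.
The clause (z2') is unit, so z2 = 0.
The clause (z5') is unit, so z5 = 0.
The clause (z6') is unit, so z6 = 0.
Now (z6) is unsatisfied and unit — conflict.
So every satisfying assignment has z1 = True.

True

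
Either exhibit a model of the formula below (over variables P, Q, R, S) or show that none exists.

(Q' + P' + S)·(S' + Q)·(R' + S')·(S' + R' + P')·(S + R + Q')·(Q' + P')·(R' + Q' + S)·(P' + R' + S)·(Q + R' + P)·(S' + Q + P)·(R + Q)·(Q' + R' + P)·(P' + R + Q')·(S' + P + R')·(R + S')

Case S = 0:
Case Q = 0:
Unit clause (R) forces R = 1.
Unit clause (P') forces P = 0.
Now (P) is unsatisfied and unit — conflict.
So Q must be the other value — set Q = 1.
Unit clause (P') forces P = 0.
Unit clause (R) forces R = 1.
Now (R') is unsatisfied and unit — conflict.
Neither Q = 1 nor Q = 0 works.
So S must be the other value — set S = 1.
Unit clause (Q) forces Q = 1.
Unit clause (R') forces R = 0.
Now (R) is unsatisfied and unit — conflict.
Neither S = 1 nor S = 0 works.

UNSATISFIABLE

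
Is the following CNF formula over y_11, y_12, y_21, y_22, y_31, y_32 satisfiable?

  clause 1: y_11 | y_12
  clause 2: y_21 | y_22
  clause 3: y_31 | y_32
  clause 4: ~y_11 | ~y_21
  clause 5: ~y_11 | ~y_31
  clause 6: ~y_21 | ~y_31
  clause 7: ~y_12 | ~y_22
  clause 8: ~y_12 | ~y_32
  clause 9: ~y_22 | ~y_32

Suppose y_11 = 1.
The clause (~y_21) is unit, so y_21 = 0.
The clause (y_22) is unit, so y_22 = 1.
The clause (~y_31) is unit, so y_31 = 0.
The clause (y_32) is unit, so y_32 = 1.
But (~y_32) is also a unit clause — contradiction.
That branch fails; take y_11 = 0 instead.
The clause (y_12) is unit, so y_12 = 1.
The clause (~y_22) is unit, so y_22 = 0.
The clause (y_21) is unit, so y_21 = 1.
The clause (~y_31) is unit, so y_31 = 0.
The clause (y_32) is unit, so y_32 = 1.
But (~y_32) is also a unit clause — contradiction.
Either choice for y_11 ends in contradiction.
No assignment satisfies every clause.

No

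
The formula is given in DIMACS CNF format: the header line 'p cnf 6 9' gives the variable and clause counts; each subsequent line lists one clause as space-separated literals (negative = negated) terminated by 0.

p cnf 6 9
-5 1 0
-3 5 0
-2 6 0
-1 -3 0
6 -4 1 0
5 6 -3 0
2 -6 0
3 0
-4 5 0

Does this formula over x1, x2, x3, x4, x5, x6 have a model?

No, unsatisfiable

Unit clause (x3) forces x3 = True.
Unit clause (x5) forces x5 = True.
Unit clause (x1) forces x1 = True.
Now (¬x1) is unsatisfied and unit — conflict.
No assignment satisfies every clause.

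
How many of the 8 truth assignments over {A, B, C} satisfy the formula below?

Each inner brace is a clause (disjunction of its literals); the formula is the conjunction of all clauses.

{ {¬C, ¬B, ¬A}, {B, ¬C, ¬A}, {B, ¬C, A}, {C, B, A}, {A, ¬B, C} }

There are 2^3 = 8 truth assignments over (A, B, C).
Split on C. With C = True, the clauses containing C are satisfied and ¬C drops from the rest; 1 of the 2^2 = 4 assignments to the other variables satisfy what remains.
With C = False, by the same count on the reduced clause set, 2 assignments work.
(One model: A=F, B=T, C=T.)
Total: 1 + 2 = 3.

3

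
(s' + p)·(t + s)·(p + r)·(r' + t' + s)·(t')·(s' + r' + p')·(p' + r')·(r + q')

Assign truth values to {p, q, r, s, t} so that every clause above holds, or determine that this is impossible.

p=1; q=0; r=0; s=1; t=0

Unit clause (t') forces t = 0.
Unit clause (s) forces s = 1.
Unit clause (p) forces p = 1.
Unit clause (r') forces r = 0.
Unit clause (q') forces q = 0.
Every clause now holds.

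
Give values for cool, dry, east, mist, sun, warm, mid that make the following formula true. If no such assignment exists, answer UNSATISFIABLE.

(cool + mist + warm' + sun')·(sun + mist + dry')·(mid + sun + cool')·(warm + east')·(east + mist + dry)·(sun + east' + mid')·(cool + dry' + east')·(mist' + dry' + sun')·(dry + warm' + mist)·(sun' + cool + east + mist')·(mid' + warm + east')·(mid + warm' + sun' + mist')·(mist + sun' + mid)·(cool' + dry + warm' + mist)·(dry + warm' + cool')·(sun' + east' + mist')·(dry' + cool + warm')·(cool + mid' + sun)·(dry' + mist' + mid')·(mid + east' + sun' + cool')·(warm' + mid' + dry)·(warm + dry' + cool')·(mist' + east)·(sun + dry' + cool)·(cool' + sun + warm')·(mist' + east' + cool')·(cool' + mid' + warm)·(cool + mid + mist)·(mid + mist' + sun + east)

cool=1; dry=1; east=1; mist=0; sun=1; warm=1; mid=1

Suppose warm = 1.
Suppose dry = 1.
Unit clause (cool) forces cool = 1.
Unit clause (sun) forces sun = 1.
Unit clause (mist') forces mist = 0.
Unit clause (mid) forces mid = 1.
No clause remains; east is free.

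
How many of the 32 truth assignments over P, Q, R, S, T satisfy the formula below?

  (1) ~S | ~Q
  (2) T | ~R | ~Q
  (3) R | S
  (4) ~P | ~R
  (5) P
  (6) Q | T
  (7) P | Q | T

There are 2^5 = 32 truth assignments over (P, Q, R, S, T).
Split on T. With T = 1, the clauses containing T are satisfied and ~T drops from the rest; 1 of the 2^4 = 16 assignments to the other variables satisfy what remains.
With T = 0, by the same count on the reduced clause set, 0 assignments work.
(One model: P=T, Q=F, R=F, S=T, T=T.)
Total: 1 + 0 = 1.

1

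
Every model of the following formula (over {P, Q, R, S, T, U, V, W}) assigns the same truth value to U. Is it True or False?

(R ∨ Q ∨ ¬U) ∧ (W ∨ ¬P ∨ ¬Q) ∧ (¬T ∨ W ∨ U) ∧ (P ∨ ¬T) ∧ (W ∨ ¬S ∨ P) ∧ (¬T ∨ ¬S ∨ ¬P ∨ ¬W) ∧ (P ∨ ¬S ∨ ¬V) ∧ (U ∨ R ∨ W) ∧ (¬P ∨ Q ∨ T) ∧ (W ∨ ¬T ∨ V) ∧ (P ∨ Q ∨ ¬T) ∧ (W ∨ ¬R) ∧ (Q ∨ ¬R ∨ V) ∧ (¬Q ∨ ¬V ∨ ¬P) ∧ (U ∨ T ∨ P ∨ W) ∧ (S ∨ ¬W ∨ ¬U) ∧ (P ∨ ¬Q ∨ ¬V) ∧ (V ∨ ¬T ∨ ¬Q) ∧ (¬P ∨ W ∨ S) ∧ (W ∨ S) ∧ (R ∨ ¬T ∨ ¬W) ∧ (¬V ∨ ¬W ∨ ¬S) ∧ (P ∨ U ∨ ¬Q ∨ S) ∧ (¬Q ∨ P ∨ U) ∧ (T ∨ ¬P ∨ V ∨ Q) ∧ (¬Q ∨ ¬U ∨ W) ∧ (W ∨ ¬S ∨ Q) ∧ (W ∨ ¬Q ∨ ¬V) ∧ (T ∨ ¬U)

False

Suppose U = True.
From the singleton clause (T), T = True.
From the singleton clause (P), P = True.
Branch on R: set R = True.
From the singleton clause (W), W = True.
From the singleton clause (¬S), S = False.
That conflicts with the unit clause (S).
So R must be the other value — set R = False.
From the singleton clause (Q), Q = True.
From the singleton clause (W), W = True.
That conflicts with the unit clause (¬W).
Both values of R lead to a conflict.
So every satisfying assignment has U = False.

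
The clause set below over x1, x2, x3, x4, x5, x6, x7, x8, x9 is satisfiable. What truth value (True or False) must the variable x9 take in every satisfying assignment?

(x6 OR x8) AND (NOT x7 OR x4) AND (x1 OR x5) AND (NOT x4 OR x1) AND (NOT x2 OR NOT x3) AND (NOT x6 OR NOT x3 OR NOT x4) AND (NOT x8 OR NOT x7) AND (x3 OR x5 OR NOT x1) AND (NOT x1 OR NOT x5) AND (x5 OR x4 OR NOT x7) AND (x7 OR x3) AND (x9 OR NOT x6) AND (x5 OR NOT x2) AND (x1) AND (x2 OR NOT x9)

Suppose x9 = true.
From the singleton clause (x1), x1 = true.
From the singleton clause (NOT x5), x5 = false.
From the singleton clause (x3), x3 = true.
From the singleton clause (NOT x2), x2 = false.
But (x2) is also a unit clause — contradiction.
So every satisfying assignment has x9 = False.

False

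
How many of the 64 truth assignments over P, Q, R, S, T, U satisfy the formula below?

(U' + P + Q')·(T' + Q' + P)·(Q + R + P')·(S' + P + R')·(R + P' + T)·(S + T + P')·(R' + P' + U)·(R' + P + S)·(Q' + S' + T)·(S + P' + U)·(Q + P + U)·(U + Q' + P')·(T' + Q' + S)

There are 2^6 = 64 truth assignments over (P, Q, R, S, T, U).
Split on U. With U = 1, the clauses containing U are satisfied and U' drops from the rest; 9 of the 2^5 = 32 assignments to the other variables satisfy what remains.
With U = 0, by the same count on the reduced clause set, 1 assignment works.
(One model: P=F, Q=F, R=F, S=F, T=F, U=T.)
Total: 9 + 1 = 10.

10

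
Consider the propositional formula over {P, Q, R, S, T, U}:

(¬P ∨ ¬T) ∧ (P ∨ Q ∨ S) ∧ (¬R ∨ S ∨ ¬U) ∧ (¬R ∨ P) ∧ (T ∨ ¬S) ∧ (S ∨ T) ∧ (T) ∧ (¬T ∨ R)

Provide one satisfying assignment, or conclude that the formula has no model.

UNSATISFIABLE

Unit clause (T) forces T = True.
Unit clause (¬P) forces P = False.
Unit clause (¬R) forces R = False.
That conflicts with the unit clause (R).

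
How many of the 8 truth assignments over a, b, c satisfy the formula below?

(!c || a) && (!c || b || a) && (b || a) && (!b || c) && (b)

There are 2^3 = 8 truth assignments over (a, b, c).
Split on b. With b = true, the clauses containing b are satisfied and !b drops from the rest; 1 of the 2^2 = 4 assignments to the other variables satisfy what remains.
With b = false, by the same count on the reduced clause set, 0 assignments work.
Total: 1 + 0 = 1.

1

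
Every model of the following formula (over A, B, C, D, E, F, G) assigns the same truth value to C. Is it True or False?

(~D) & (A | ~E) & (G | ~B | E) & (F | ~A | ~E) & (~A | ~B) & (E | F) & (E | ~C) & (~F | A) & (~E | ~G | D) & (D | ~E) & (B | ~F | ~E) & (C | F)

Suppose C = 1.
The clause (~D) is unit, so D = 0.
The clause (E) is unit, so E = 1.
Now (~E) is unsatisfied and unit — conflict.
So every satisfying assignment has C = False.

False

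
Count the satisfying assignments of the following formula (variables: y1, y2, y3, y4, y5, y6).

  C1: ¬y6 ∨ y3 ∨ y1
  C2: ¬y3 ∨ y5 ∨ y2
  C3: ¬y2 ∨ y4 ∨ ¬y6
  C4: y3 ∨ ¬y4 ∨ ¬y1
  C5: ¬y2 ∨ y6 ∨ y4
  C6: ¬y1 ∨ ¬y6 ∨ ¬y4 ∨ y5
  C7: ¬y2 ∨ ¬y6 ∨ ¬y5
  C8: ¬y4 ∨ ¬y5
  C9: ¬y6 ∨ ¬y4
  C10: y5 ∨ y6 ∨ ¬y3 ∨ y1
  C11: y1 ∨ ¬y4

There are 2^6 = 64 truth assignments over (y1, y2, y3, y4, y5, y6).
Split on y6. With y6 = True, the clauses containing y6 are satisfied and ¬y6 drops from the rest; 4 of the 2^5 = 32 assignments to the other variables satisfy what remains.
With y6 = False, by the same count on the reduced clause set, 7 assignments work.
Total: 4 + 7 = 11.

11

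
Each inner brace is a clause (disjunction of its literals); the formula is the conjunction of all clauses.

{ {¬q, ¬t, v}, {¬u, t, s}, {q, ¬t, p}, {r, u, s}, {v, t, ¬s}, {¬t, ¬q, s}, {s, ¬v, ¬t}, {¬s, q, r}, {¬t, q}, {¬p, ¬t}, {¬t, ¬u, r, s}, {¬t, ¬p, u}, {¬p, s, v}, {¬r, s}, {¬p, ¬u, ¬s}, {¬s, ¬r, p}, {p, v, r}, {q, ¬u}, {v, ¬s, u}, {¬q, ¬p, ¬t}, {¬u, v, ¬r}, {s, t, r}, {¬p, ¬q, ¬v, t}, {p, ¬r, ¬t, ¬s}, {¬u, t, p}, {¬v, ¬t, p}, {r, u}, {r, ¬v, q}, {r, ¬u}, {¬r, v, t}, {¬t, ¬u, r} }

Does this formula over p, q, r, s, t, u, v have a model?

Try t = False.
Try u = False.
From the singleton clause (r), r = True.
From the singleton clause (s), s = True.
From the singleton clause (v), v = True.
From the singleton clause (p), p = True.
From the singleton clause (¬q), q = False.
Every clause now holds.
A satisfying assignment: p: True, q: False, r: True, s: True, t: False, u: False, v: True.

Satisfiable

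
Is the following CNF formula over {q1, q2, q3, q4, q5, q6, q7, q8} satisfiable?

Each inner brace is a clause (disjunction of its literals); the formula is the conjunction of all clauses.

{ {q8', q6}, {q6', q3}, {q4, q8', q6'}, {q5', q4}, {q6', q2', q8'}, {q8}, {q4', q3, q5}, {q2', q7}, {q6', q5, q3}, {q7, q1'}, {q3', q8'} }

No, unsatisfiable

The clause (q8) is unit, so q8 = 1.
The clause (q6) is unit, so q6 = 1.
The clause (q3) is unit, so q3 = 1.
Now (q3') is unsatisfied and unit — conflict.
No assignment satisfies every clause.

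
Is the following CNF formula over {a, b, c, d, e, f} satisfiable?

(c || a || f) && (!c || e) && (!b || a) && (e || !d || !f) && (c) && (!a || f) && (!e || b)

From the singleton clause (c), c = true.
From the singleton clause (e), e = true.
From the singleton clause (b), b = true.
From the singleton clause (a), a = true.
From the singleton clause (f), f = true.
All clauses hold; d can take either value.
A satisfying assignment: a: true,  b: true,  c: true,  d: false,  e: true,  f: true.

Satisfiable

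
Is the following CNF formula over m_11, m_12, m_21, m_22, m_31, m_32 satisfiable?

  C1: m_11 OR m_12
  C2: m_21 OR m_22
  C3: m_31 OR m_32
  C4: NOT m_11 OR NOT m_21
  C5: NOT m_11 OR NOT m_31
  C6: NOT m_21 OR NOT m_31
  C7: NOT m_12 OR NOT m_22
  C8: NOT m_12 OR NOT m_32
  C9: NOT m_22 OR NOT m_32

Unsatisfiable

Case m_11 = true:
Unit clause (NOT m_21) forces m_21 = false.
Unit clause (m_22) forces m_22 = true.
Unit clause (NOT m_31) forces m_31 = false.
Unit clause (m_32) forces m_32 = true.
But (NOT m_32) is also a unit clause — contradiction.
So m_11 must be the other value — set m_11 = false.
Unit clause (m_12) forces m_12 = true.
Unit clause (NOT m_22) forces m_22 = false.
Unit clause (m_21) forces m_21 = true.
Unit clause (NOT m_31) forces m_31 = false.
Unit clause (m_32) forces m_32 = true.
But (NOT m_32) is also a unit clause — contradiction.
Neither m_11 = true nor m_11 = false works.
No assignment satisfies every clause.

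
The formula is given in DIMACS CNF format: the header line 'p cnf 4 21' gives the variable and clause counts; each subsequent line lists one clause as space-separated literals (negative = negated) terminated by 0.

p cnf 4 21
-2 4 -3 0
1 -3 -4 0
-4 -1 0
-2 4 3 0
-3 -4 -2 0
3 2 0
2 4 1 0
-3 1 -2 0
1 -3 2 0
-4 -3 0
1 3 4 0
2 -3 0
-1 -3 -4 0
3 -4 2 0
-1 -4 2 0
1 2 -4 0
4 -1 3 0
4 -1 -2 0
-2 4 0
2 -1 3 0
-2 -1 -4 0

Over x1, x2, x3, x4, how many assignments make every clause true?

There are 2^4 = 16 truth assignments over (x1, x2, x3, x4).
Check each against the 21 clauses (columns in the order x1, x2, x3, x4):
  F F F F  ✗ fails (x3 ∨ x2)
  F F F T  ✗ fails (x3 ∨ x2)
  F F T F  ✗ fails (x2 ∨ x4 ∨ x1)
  F F T T  ✗ fails (x1 ∨ ¬x3 ∨ ¬x4)
  F T F F  ✗ fails (¬x2 ∨ x4 ∨ x3)
  F T F T  ✓ satisfies all
  F T T F  ✗ fails (¬x2 ∨ x4 ∨ ¬x3)
  F T T T  ✗ fails (x1 ∨ ¬x3 ∨ ¬x4)
  T F F F  ✗ fails (x3 ∨ x2)
  T F F T  ✗ fails (¬x4 ∨ ¬x1)
  T F T F  ✗ fails (x2 ∨ ¬x3)
  T F T T  ✗ fails (¬x4 ∨ ¬x1)
  T T F F  ✗ fails (¬x2 ∨ x4 ∨ x3)
  T T F T  ✗ fails (¬x4 ∨ ¬x1)
  T T T F  ✗ fails (¬x2 ∨ x4 ∨ ¬x3)
  T T T T  ✗ fails (¬x4 ∨ ¬x1)
1 of the 16 rows is a model.

1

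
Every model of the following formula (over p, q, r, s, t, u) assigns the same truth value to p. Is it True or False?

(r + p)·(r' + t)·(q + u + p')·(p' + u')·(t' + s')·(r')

Suppose p = 0.
The clause (r) is unit, so r = 1.
Now (r') is unsatisfied and unit — conflict.
So every satisfying assignment has p = True.

True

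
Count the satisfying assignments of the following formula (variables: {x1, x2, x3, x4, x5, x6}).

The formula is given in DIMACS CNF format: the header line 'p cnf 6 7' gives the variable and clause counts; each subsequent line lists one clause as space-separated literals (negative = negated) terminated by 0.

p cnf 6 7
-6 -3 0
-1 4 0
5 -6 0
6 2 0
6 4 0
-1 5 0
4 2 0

11

There are 2^6 = 64 truth assignments over (x1, x2, x3, x4, x5, x6).
Split on x3. With x3 = True, the clauses containing x3 are satisfied and ¬x3 drops from the rest; 3 of the 2^5 = 32 assignments to the other variables satisfy what remains.
With x3 = False, by the same count on the reduced clause set, 8 assignments work.
Total: 3 + 8 = 11.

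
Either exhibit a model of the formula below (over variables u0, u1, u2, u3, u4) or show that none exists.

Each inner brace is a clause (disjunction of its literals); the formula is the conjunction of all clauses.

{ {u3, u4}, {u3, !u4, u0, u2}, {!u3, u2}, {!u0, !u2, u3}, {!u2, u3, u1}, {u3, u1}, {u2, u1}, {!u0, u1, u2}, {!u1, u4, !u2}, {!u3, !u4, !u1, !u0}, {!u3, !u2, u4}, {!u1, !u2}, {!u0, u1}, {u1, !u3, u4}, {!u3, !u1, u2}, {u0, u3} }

u0: true, u1: true, u2: false, u3: false, u4: true

Try u3 = false.
Unit clause (u4) forces u4 = true.
Unit clause (u1) forces u1 = true.
Unit clause (!u2) forces u2 = false.
Unit clause (u0) forces u0 = true.
This assignment satisfies each clause.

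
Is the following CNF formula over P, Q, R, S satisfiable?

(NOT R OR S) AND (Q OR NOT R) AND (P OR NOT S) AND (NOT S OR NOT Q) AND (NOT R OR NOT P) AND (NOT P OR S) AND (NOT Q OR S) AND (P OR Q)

Suppose R = false.
Suppose P = true.
The clause (S) is unit, so S = true.
The clause (NOT Q) is unit, so Q = false.
Every clause now holds.
A satisfying assignment: P: true, Q: false, R: false, S: true.

Satisfiable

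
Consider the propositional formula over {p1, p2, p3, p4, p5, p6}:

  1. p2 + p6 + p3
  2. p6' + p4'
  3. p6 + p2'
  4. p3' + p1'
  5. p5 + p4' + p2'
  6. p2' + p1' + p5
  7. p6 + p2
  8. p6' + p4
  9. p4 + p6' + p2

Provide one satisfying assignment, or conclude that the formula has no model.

UNSATISFIABLE

Suppose p6 = 0.
Unit clause (p2') forces p2 = 0.
Now (p2) is unsatisfied and unit — conflict.
Undo p6 and try p6 = 1.
Unit clause (p4') forces p4 = 0.
Now (p4) is unsatisfied and unit — conflict.
Neither p6 = 1 nor p6 = 0 works.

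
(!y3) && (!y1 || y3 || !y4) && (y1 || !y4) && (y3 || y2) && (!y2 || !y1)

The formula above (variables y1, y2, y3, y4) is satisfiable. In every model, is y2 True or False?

Suppose y2 = false.
Unit clause (!y3) forces y3 = false.
That conflicts with the unit clause (y3).
So every satisfying assignment has y2 = True.

True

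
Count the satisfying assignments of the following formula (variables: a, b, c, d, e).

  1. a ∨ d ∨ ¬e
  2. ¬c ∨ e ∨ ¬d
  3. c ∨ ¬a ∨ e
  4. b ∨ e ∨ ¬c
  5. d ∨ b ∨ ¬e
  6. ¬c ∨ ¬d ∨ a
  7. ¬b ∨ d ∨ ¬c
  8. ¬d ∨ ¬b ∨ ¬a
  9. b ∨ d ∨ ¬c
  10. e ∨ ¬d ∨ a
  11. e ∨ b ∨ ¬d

7

There are 2^5 = 32 truth assignments over (a, b, c, d, e).
Split on d. With d = True, the clauses containing d are satisfied and ¬d drops from the rest; 4 of the 2^4 = 16 assignments to the other variables satisfy what remains.
With d = False, by the same count on the reduced clause set, 3 assignments work.
(One model: a=F, b=F, c=F, d=F, e=F.)
Total: 4 + 3 = 7.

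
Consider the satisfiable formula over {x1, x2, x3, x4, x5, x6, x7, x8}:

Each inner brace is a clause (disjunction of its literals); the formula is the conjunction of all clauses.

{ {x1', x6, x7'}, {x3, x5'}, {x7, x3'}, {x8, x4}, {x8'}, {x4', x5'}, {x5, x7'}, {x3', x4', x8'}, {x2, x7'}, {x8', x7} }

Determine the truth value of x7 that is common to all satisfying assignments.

Suppose x7 = 1.
(x8') alone gives x8 = 0.
(x4) alone gives x4 = 1.
(x5') alone gives x5 = 0.
That conflicts with the unit clause (x5).
So every satisfying assignment has x7 = False.

False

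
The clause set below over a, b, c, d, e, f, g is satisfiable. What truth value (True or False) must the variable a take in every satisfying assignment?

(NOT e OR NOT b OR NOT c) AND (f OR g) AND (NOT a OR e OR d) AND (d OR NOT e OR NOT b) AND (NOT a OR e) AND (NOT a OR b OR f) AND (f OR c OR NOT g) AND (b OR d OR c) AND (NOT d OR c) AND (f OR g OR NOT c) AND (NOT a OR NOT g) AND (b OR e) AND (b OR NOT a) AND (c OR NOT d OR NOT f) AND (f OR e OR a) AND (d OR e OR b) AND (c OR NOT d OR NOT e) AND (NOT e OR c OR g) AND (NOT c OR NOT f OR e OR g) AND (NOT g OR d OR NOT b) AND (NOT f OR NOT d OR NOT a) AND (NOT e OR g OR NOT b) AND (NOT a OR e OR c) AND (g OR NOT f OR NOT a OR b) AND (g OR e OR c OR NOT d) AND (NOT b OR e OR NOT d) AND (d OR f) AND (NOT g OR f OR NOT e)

Suppose a = true.
Unit clause (e) forces e = true.
Unit clause (NOT g) forces g = false.
Unit clause (f) forces f = true.
Unit clause (b) forces b = true.
That conflicts with the unit clause (NOT b).
So every satisfying assignment has a = False.

False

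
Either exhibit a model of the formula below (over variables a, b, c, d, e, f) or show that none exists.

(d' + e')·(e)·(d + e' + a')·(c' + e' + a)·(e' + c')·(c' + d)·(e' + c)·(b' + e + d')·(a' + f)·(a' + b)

(e) alone gives e = 1.
(d') alone gives d = 0.
(a') alone gives a = 0.
(c') alone gives c = 0.
But (c) is also a unit clause — contradiction.

UNSATISFIABLE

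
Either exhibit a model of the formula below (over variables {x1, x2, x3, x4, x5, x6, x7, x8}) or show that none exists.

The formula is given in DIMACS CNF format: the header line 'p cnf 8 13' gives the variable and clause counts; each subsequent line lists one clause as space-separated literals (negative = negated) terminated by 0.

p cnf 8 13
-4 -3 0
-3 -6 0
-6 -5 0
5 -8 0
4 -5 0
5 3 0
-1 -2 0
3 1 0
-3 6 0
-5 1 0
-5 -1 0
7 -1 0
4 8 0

UNSATISFIABLE

Case x4 = False:
From the singleton clause (¬x5), x5 = False.
From the singleton clause (¬x8), x8 = False.
But (x8) is also a unit clause — contradiction.
Backtrack on x4: now try x4 = True.
From the singleton clause (¬x3), x3 = False.
From the singleton clause (x5), x5 = True.
From the singleton clause (¬x6), x6 = False.
From the singleton clause (x1), x1 = True.
But (¬x1) is also a unit clause — contradiction.
Both values of x4 lead to a conflict.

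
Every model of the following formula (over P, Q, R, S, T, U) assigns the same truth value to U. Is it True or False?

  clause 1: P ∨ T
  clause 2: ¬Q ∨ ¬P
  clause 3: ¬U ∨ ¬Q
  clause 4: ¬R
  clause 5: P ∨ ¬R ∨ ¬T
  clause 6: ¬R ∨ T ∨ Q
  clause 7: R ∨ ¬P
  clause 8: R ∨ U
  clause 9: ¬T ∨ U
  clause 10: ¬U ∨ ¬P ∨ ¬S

Suppose U = False.
The clause (¬R) is unit, so R = False.
Now (R) is unsatisfied and unit — conflict.
So every satisfying assignment has U = True.

True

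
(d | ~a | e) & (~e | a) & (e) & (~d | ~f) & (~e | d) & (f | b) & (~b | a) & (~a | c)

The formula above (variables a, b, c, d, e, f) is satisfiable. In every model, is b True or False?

True

Suppose b = 0.
From the singleton clause (e), e = 1.
From the singleton clause (a), a = 1.
From the singleton clause (d), d = 1.
From the singleton clause (~f), f = 0.
But (f) is also a unit clause — contradiction.
So every satisfying assignment has b = True.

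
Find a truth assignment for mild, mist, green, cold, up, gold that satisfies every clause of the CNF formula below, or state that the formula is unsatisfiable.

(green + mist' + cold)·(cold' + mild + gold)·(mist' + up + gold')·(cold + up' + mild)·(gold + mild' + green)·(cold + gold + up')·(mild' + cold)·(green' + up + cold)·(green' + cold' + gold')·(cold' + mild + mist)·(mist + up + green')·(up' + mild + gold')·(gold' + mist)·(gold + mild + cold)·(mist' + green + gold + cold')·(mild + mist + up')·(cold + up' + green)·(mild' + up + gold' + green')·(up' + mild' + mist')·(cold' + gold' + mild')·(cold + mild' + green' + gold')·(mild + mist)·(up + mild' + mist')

Case mild = 1:
The clause (cold) is unit, so cold = 1.
The clause (gold') is unit, so gold = 0.
The clause (green) is unit, so green = 1.
Case mist = 0:
The clause (up) is unit, so up = 1.
This assignment satisfies each clause.

mild ↦ 1; mist ↦ 0; green ↦ 1; cold ↦ 1; up ↦ 1; gold ↦ 0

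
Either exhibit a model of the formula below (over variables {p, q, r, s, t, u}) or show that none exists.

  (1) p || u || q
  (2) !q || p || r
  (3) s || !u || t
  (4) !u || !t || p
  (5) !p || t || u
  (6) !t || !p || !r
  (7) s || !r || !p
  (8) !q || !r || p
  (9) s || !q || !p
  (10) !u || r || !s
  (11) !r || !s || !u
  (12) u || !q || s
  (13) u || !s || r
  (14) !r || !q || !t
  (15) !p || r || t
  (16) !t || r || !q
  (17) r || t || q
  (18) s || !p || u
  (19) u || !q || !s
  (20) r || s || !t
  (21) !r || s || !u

UNSATISFIABLE

Branch on p: set p = true.
Branch on t: set t = true.
From the singleton clause (!r), r = false.
From the singleton clause (!q), q = false.
From the singleton clause (s), s = true.
From the singleton clause (!u), u = false.
That conflicts with the unit clause (u).
Backtrack on t: now try t = false.
From the singleton clause (u), u = true.
From the singleton clause (s), s = true.
From the singleton clause (r), r = true.
That conflicts with the unit clause (!r).
Either choice for t ends in contradiction.
Backtrack on p: now try p = false.
Branch on u: set u = true.
From the singleton clause (!t), t = false.
From the singleton clause (s), s = true.
From the singleton clause (r), r = true.
That conflicts with the unit clause (!r).
Backtrack on u: now try u = false.
From the singleton clause (q), q = true.
From the singleton clause (r), r = true.
That conflicts with the unit clause (!r).
Either choice for u ends in contradiction.
Either choice for p ends in contradiction.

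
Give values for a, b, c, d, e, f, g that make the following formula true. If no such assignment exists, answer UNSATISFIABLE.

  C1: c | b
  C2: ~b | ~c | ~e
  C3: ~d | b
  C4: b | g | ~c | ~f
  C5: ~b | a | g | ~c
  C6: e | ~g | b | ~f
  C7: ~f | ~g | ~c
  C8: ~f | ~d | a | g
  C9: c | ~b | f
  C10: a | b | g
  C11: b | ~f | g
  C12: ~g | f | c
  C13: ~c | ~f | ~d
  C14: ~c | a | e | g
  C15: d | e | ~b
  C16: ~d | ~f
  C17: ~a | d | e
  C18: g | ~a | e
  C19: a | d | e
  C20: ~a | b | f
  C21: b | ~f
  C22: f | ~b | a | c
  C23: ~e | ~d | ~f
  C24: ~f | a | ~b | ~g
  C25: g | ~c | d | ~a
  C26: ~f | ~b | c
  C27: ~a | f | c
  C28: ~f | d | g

a ↦ 0, b ↦ 0, c ↦ 1, d ↦ 0, e ↦ 1, f ↦ 0, g ↦ 1

Branch on c: set c = 1.
Branch on b: set b = 0.
The clause (~d) is unit, so d = 0.
The clause (~f) is unit, so f = 0.
The clause (~a) is unit, so a = 0.
The clause (g) is unit, so g = 1.
The clause (e) is unit, so e = 1.
This assignment satisfies each clause.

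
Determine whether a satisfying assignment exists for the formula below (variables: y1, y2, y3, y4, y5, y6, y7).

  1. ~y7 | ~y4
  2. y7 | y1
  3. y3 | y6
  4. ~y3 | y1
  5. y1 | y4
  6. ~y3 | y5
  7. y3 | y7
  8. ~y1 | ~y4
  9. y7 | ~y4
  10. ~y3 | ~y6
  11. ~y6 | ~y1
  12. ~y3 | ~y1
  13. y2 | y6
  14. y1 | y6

No

Case y7 = 0:
(y1) alone gives y1 = 1.
(y3) alone gives y3 = 1.
Now (~y3) is unsatisfied and unit — conflict.
Backtrack on y7: now try y7 = 1.
(~y4) alone gives y4 = 0.
(y1) alone gives y1 = 1.
(~y6) alone gives y6 = 0.
(y3) alone gives y3 = 1.
Now (~y3) is unsatisfied and unit — conflict.
Neither y7 = 1 nor y7 = 0 works.
No assignment satisfies every clause.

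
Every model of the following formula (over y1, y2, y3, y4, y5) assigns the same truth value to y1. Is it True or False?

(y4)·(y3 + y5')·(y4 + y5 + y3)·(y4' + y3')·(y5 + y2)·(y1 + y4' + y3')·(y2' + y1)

True

Suppose y1 = 0.
Unit clause (y4) forces y4 = 1.
Unit clause (y3') forces y3 = 0.
Unit clause (y5') forces y5 = 0.
Unit clause (y2) forces y2 = 1.
Now (y2') is unsatisfied and unit — conflict.
So every satisfying assignment has y1 = True.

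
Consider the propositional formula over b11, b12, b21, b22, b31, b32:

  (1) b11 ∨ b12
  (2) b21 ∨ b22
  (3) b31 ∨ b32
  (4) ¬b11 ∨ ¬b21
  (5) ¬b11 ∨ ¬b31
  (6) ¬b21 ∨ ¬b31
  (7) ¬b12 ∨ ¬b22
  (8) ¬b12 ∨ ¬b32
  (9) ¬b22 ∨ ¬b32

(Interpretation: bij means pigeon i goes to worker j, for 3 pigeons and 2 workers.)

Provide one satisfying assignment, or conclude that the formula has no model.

Suppose b11 = True.
(¬b21) alone gives b21 = False.
(b22) alone gives b22 = True.
(¬b31) alone gives b31 = False.
(b32) alone gives b32 = True.
Now (¬b32) is unsatisfied and unit — conflict.
So b11 must be the other value — set b11 = False.
(b12) alone gives b12 = True.
(¬b22) alone gives b22 = False.
(b21) alone gives b21 = True.
(¬b31) alone gives b31 = False.
(b32) alone gives b32 = True.
Now (¬b32) is unsatisfied and unit — conflict.
Both values of b11 lead to a conflict.

UNSATISFIABLE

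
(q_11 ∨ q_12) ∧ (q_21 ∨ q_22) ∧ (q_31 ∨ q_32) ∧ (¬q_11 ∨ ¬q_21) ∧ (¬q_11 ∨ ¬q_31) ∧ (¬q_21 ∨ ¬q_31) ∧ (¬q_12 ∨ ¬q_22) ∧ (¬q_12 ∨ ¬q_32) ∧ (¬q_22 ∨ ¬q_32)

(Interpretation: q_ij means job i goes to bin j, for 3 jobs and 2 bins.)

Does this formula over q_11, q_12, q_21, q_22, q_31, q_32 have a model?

Unsatisfiable

Case q_11 = True:
From the singleton clause (¬q_21), q_21 = False.
From the singleton clause (q_22), q_22 = True.
From the singleton clause (¬q_31), q_31 = False.
From the singleton clause (q_32), q_32 = True.
Now (¬q_32) is unsatisfied and unit — conflict.
That branch fails; take q_11 = False instead.
From the singleton clause (q_12), q_12 = True.
From the singleton clause (¬q_22), q_22 = False.
From the singleton clause (q_21), q_21 = True.
From the singleton clause (¬q_31), q_31 = False.
From the singleton clause (q_32), q_32 = True.
Now (¬q_32) is unsatisfied and unit — conflict.
Neither q_11 = True nor q_11 = False works.
No assignment satisfies every clause.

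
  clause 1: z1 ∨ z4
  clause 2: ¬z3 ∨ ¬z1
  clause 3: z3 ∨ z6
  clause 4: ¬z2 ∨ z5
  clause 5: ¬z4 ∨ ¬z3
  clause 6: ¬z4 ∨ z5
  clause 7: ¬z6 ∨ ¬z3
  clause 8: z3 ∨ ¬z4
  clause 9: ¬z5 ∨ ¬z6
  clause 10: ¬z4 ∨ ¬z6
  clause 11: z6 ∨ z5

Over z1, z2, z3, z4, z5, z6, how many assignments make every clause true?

1

There are 2^6 = 64 truth assignments over (z1, z2, z3, z4, z5, z6).
Split on z4. With z4 = True, the clauses containing z4 are satisfied and ¬z4 drops from the rest; 0 of the 2^5 = 32 assignments to the other variables satisfy what remains.
With z4 = False, by the same count on the reduced clause set, 1 assignment works.
Total: 0 + 1 = 1.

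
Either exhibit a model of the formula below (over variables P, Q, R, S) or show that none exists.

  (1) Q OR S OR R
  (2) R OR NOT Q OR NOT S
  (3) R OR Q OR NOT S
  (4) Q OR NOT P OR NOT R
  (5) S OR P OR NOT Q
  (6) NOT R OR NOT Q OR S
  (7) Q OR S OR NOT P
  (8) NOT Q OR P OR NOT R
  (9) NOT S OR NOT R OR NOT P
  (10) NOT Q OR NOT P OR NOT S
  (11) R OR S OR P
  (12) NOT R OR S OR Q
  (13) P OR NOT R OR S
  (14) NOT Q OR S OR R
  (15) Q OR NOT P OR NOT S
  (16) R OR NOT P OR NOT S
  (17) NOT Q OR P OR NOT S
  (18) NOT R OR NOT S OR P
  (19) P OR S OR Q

Case Q = true:
Case R = true:
Unit clause (S) forces S = true.
Unit clause (P) forces P = true.
Now (NOT P) is unsatisfied and unit — conflict.
That branch fails; take R = false instead.
Unit clause (NOT S) forces S = false.
Now (S) is unsatisfied and unit — conflict.
Neither R = true nor R = false works.
That branch fails; take Q = false instead.
Case S = true:
Unit clause (R) forces R = true.
Unit clause (NOT P) forces P = false.
Now (P) is unsatisfied and unit — conflict.
That branch fails; take S = false instead.
Unit clause (R) forces R = true.
Now (NOT R) is unsatisfied and unit — conflict.
Neither S = true nor S = false works.
Neither Q = true nor Q = false works.

UNSATISFIABLE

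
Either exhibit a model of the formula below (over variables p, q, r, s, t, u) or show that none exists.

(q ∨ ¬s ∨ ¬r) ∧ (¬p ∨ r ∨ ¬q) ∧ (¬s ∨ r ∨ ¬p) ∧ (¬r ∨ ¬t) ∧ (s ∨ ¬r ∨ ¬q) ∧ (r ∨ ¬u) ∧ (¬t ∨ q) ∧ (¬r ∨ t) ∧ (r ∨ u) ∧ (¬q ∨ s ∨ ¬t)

Branch on r: set r = False.
The clause (¬u) is unit, so u = False.
But (u) is also a unit clause — contradiction.
Backtrack on r: now try r = True.
The clause (¬t) is unit, so t = False.
But (t) is also a unit clause — contradiction.
Either choice for r ends in contradiction.

UNSATISFIABLE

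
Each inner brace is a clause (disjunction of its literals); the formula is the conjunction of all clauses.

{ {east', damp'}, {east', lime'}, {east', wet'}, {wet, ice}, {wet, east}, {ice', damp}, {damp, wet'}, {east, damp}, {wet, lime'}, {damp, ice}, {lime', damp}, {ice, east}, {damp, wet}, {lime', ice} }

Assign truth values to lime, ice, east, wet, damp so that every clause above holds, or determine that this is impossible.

Suppose east = 0.
(wet) alone gives wet = 1.
(damp) alone gives damp = 1.
(ice) alone gives ice = 1.
All clauses hold; lime can take either value.

lime ↦ 1; ice ↦ 1; east ↦ 0; wet ↦ 1; damp ↦ 1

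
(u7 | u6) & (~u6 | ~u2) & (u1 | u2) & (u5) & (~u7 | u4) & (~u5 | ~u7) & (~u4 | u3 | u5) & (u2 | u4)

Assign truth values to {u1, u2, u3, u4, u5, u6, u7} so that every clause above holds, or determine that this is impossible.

u1=1, u2=0, u3=1, u4=1, u5=1, u6=1, u7=0

Unit clause (u5) forces u5 = 1.
Unit clause (~u7) forces u7 = 0.
Unit clause (u6) forces u6 = 1.
Unit clause (~u2) forces u2 = 0.
Unit clause (u1) forces u1 = 1.
Unit clause (u4) forces u4 = 1.
No clause remains; u3 is free.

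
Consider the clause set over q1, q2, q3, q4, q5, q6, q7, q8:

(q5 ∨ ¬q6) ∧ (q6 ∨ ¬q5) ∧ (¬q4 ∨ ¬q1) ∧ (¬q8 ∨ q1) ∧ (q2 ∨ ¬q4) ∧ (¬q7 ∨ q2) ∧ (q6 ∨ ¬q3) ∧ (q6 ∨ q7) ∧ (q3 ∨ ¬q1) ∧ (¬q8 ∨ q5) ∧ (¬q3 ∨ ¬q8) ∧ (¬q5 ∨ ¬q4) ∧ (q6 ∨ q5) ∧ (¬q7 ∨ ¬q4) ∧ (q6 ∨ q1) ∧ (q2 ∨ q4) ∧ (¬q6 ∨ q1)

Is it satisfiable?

Suppose q5 = True.
From the singleton clause (q6), q6 = True.
From the singleton clause (¬q4), q4 = False.
From the singleton clause (q2), q2 = True.
From the singleton clause (q1), q1 = True.
From the singleton clause (q3), q3 = True.
From the singleton clause (¬q8), q8 = False.
All clauses hold; q7 can take either value.
A satisfying assignment: q1=True; q2=True; q3=True; q4=False; q5=True; q6=True; q7=False; q8=False.

Yes, satisfiable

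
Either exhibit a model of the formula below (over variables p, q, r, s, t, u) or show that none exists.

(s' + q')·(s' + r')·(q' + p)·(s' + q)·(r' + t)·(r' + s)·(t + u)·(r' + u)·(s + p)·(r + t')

p: 1,  q: 1,  r: 0,  s: 0,  t: 0,  u: 1

Case s = 0:
The clause (r') is unit, so r = 0.
The clause (p) is unit, so p = 1.
The clause (t') is unit, so t = 0.
The clause (u) is unit, so u = 1.
All clauses hold; q can take either value.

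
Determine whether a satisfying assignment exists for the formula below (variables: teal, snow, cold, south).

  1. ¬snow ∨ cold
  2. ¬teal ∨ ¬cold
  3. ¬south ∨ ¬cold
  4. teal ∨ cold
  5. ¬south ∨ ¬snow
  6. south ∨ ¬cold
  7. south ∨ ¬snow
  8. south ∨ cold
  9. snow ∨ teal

Case snow = False:
Unit clause (teal) forces teal = True.
Unit clause (¬cold) forces cold = False.
Unit clause (south) forces south = True.
This assignment satisfies each clause.
A satisfying assignment: teal=True; snow=False; cold=False; south=True.

Yes, satisfiable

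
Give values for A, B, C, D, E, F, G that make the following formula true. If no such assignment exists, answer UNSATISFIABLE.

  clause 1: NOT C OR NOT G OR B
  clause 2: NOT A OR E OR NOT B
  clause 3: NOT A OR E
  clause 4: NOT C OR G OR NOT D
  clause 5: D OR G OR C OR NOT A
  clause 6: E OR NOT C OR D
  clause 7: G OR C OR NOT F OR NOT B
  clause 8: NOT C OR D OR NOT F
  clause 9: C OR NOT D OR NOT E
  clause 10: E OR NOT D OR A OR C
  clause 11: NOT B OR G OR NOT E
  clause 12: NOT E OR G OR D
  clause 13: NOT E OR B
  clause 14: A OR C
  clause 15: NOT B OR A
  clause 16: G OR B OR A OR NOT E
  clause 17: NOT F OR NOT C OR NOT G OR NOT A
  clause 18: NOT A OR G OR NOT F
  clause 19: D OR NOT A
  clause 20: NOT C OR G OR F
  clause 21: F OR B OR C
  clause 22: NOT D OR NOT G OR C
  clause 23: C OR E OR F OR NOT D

Suppose A = true.
Unit clause (E) forces E = true.
Unit clause (B) forces B = true.
Unit clause (G) forces G = true.
Unit clause (D) forces D = true.
Unit clause (C) forces C = true.
Unit clause (NOT F) forces F = false.
Every clause now holds.

A: true; B: true; C: true; D: true; E: true; F: false; G: true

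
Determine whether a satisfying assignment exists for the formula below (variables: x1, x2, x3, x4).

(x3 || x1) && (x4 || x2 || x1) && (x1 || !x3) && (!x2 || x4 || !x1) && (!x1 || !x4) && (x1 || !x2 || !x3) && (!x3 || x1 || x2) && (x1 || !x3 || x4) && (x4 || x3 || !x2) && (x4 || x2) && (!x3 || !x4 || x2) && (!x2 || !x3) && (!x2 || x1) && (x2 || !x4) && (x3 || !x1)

Unsatisfiable

Try x3 = true.
The clause (x1) is unit, so x1 = true.
The clause (!x4) is unit, so x4 = false.
The clause (!x2) is unit, so x2 = false.
But (x2) is also a unit clause — contradiction.
Backtrack on x3: now try x3 = false.
The clause (x1) is unit, so x1 = true.
But (!x1) is also a unit clause — contradiction.
Neither x3 = true nor x3 = false works.
No assignment satisfies every clause.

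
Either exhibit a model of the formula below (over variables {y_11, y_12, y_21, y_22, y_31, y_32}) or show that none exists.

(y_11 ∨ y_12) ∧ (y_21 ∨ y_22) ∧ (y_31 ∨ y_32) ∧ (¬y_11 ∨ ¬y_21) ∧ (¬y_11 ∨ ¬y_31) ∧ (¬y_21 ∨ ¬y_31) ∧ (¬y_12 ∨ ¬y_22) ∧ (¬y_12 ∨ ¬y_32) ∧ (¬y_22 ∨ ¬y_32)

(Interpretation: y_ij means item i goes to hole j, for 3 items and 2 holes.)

UNSATISFIABLE

Branch on y_11: set y_11 = True.
(¬y_21) alone gives y_21 = False.
(y_22) alone gives y_22 = True.
(¬y_31) alone gives y_31 = False.
(y_32) alone gives y_32 = True.
Now (¬y_32) is unsatisfied and unit — conflict.
That branch fails; take y_11 = False instead.
(y_12) alone gives y_12 = True.
(¬y_22) alone gives y_22 = False.
(y_21) alone gives y_21 = True.
(¬y_31) alone gives y_31 = False.
(y_32) alone gives y_32 = True.
Now (¬y_32) is unsatisfied and unit — conflict.
Either choice for y_11 ends in contradiction.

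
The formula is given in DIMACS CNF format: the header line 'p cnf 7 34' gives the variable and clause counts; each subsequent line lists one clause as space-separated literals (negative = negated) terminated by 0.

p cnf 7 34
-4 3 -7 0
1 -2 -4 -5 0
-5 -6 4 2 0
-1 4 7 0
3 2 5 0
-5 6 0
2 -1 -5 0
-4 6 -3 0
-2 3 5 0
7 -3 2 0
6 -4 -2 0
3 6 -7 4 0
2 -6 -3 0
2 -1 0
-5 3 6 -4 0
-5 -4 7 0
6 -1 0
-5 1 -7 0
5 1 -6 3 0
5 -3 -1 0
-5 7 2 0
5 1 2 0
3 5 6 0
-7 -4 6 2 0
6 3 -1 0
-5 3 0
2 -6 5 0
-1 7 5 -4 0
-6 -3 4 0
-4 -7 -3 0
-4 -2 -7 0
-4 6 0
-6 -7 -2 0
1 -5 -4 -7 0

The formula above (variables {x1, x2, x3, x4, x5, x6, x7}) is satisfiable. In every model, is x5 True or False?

Suppose x5 = True.
The clause (x6) is unit, so x6 = True.
The clause (x3) is unit, so x3 = True.
The clause (x2) is unit, so x2 = True.
The clause (x4) is unit, so x4 = True.
The clause (x1) is unit, so x1 = True.
The clause (x7) is unit, so x7 = True.
Now (¬x7) is unsatisfied and unit — conflict.
So every satisfying assignment has x5 = False.

False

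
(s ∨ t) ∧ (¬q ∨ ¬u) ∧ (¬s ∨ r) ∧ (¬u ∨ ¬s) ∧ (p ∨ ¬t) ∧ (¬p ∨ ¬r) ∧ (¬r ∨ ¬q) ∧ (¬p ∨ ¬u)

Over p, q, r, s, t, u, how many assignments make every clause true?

3

There are 2^6 = 64 truth assignments over (p, q, r, s, t, u).
Split on s. With s = True, the clauses containing s are satisfied and ¬s drops from the rest; 1 of the 2^5 = 32 assignments to the other variables satisfy what remains.
With s = False, by the same count on the reduced clause set, 2 assignments work.
(One model: p=F, q=F, r=T, s=T, t=F, u=F.)
Total: 1 + 2 = 3.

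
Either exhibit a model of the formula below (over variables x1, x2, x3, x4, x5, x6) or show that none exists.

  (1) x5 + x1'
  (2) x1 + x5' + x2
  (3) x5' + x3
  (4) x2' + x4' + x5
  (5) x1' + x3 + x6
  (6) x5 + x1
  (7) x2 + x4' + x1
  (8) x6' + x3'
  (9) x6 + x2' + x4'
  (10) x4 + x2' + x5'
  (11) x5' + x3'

UNSATISFIABLE

Case x5 = 1:
The clause (x3) is unit, so x3 = 1.
But (x3') is also a unit clause — contradiction.
So x5 must be the other value — set x5 = 0.
The clause (x1') is unit, so x1 = 0.
But (x1) is also a unit clause — contradiction.
Both values of x5 lead to a conflict.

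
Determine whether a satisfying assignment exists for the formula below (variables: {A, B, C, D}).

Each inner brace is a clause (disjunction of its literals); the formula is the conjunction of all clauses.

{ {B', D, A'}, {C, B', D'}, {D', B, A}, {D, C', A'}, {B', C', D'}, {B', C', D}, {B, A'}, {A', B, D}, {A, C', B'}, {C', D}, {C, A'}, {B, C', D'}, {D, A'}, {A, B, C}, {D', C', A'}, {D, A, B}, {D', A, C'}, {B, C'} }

Try B = 1.
Try D = 0.
Unit clause (A') forces A = 0.
Unit clause (C') forces C = 0.
This assignment satisfies each clause.
A satisfying assignment: A=0, B=1, C=0, D=0.

Satisfiable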